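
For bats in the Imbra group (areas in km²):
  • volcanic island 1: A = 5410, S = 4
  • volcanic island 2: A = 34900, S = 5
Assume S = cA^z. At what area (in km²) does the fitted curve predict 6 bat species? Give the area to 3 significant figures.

z = ln(5/4) / ln(34900/5410) = 0.2231 / 1.8642 = 0.1197
c = 4 / 5410^0.1197 = 4 / 2.798 = 1.43
A = (6/1.43)^(1/0.1197) ⇒ ln A = ln(4.197)/0.1197 = 11.9834
A = e^11.9834 ≈ 160081 km²

160000 km²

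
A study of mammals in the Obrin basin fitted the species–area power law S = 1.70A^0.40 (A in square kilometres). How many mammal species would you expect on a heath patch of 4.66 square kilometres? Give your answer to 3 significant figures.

S = 1.7 × 4.66^0.4 = 1.7 × 1.851 ≈ 3.146

3.15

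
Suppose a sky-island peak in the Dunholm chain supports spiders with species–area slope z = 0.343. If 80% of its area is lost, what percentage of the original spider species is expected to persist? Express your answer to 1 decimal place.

57.6%

S_new/S_old = (A_new/A_old)^z = 0.2^0.343
= exp(0.343 × ln 0.2) = exp(0.343 × -1.6094) = exp(-0.5520) ≈ 0.5758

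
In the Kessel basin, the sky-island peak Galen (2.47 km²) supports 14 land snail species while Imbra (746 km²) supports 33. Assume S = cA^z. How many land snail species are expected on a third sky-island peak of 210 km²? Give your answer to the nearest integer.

z = ln(33/14) / ln(746/2.47) = 0.8575 / 5.7105 = 0.1502
c = 14 / 2.47^0.1502 = 14 / 1.145 = 12.22
S₃ = 12.22 × 210^0.1502 = 12.22 × 2.232 ≈ 27.28

27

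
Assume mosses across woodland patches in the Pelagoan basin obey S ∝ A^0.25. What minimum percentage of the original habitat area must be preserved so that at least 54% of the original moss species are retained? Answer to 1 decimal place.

8.5%

Need (A_new/A_old)^0.25 = 0.54, so A_new/A_old = 0.54^(1/0.25) = 0.54^4
ln(A_new/A_old) = ln 0.54 / 0.25 = -0.6162 / 0.25 = -2.4647
A_new/A_old = e^-2.4647 ≈ 0.08503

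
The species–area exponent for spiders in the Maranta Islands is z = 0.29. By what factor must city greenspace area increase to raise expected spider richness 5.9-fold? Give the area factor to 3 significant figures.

(A₂/A₁)^0.29 = 5.9, so A₂/A₁ = 5.9^(1/0.29) = 5.9^3.448
ln(A₂/A₁) = ln 5.9 / 0.29 = 1.7750 / 0.29 = 6.1205
A₂/A₁ = e^6.1205 ≈ 455.1

455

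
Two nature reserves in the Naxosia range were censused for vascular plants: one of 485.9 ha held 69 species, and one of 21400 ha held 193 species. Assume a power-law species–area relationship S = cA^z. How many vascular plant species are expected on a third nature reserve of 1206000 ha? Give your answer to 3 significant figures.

z = ln(193/69) / ln(21400/485.9) = 1.0286 / 3.7851 = 0.2717
c = 69 / 485.9^0.2717 = 69 / 5.371 = 12.85
S₃ = 12.85 × 1206000^0.2717 = 12.85 × 44.93 ≈ 577.2

577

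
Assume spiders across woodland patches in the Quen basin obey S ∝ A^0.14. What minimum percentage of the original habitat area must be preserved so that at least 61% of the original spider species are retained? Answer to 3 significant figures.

Need (A_new/A_old)^0.14 = 0.61, so A_new/A_old = 0.61^(1/0.14) = 0.61^7.143
ln(A_new/A_old) = ln 0.61 / 0.14 = -0.4943 / 0.14 = -3.5307
A_new/A_old = e^-3.5307 ≈ 0.02928

2.93%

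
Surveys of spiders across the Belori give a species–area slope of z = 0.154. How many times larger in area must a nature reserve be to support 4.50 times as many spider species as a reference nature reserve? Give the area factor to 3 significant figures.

17400

(A₂/A₁)^0.154 = 4.5, so A₂/A₁ = 4.5^(1/0.154) = 4.5^6.494
ln(A₂/A₁) = ln 4.5 / 0.154 = 1.5041 / 0.154 = 9.7667
A₂/A₁ = e^9.7667 ≈ 17444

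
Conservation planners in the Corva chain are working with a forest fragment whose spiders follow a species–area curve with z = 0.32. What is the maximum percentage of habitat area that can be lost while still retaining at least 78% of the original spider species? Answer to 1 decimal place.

54.0%

Need (A_new/A_old)^0.32 = 0.78, so A_new/A_old = 0.78^(1/0.32) = 0.78^3.125
ln(A_new/A_old) = ln 0.78 / 0.32 = -0.2485 / 0.32 = -0.7764
A_new/A_old = e^-0.7764 ≈ 0.46
Fraction that can be lost = 1 − 0.46 = 0.54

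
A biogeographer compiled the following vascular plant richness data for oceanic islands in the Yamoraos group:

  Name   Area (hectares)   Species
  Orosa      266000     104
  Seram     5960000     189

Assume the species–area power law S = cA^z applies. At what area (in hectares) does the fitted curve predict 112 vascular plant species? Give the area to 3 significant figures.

391000 hectares

z = ln(189/104) / ln(5960000/266000) = 0.5974 / 3.1093 = 0.1921
c = 104 / 266000^0.1921 = 104 / 11.02 = 9.437
A = (112/9.437)^(1/0.1921) ⇒ ln A = ln(11.87)/0.1921 = 12.8770
A = e^12.8770 ≈ 391208 hectares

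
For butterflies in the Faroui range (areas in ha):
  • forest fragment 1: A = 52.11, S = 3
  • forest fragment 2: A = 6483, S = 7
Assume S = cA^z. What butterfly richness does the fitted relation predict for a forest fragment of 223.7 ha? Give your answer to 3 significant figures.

z = ln(7/3) / ln(6483/52.11) = 0.8473 / 4.8236 = 0.1757
c = 3 / 52.11^0.1757 = 3 / 2.003 = 1.498
S₃ = 1.498 × 223.7^0.1757 = 1.498 × 2.587 ≈ 3.875

3.87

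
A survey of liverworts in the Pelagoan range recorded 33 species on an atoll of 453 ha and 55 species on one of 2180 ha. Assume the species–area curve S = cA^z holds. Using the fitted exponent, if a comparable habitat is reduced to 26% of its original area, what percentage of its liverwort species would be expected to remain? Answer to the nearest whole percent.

65%

z = ln(55/33) / ln(2180/453) = 0.5108 / 1.5712 = 0.3251
S_new/S_old = (A_new/A_old)^z = 0.26^0.3251 = exp(0.3251 × -1.3471) = 0.6454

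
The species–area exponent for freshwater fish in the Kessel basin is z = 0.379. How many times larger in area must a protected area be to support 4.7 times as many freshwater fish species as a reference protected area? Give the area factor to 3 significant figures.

59.3

(A₂/A₁)^0.379 = 4.7, so A₂/A₁ = 4.7^(1/0.379) = 4.7^2.639
ln(A₂/A₁) = ln 4.7 / 0.379 = 1.5476 / 0.379 = 4.0833
A₂/A₁ = e^4.0833 ≈ 59.34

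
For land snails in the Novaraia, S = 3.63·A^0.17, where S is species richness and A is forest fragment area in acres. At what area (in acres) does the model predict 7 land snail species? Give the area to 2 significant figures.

7 = 3.63 × A^0.17  ⇒  A^0.17 = 7/3.63 = 1.928
ln A = ln(1.928) / 0.17 = 0.6567 / 0.17 = 3.8628
A = e^3.8628 ≈ 47.6 acres

48 acres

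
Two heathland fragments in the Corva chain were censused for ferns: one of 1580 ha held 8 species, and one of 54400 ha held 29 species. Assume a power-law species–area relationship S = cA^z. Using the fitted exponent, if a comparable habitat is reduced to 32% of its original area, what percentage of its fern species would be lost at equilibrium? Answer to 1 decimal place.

33.9%

z = ln(29/8) / ln(54400/1580) = 1.2879 / 3.5389 = 0.3639
S_new/S_old = (A_new/A_old)^z = 0.32^0.3639 = exp(0.3639 × -1.1394) = 0.6606
Fraction lost = 1 − 0.6606 = 0.3394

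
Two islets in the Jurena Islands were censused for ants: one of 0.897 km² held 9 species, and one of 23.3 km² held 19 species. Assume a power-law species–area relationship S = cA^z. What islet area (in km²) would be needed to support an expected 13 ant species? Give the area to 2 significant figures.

z = ln(19/9) / ln(23.3/0.897) = 0.7472 / 3.2572 = 0.2294
c = 9 / 0.897^0.2294 = 9 / 0.9754 = 9.227
A = (13/9.227)^(1/0.2294) ⇒ ln A = ln(1.409)/0.2294 = 1.4942
A = e^1.4942 ≈ 4.456 km²

4.5 km²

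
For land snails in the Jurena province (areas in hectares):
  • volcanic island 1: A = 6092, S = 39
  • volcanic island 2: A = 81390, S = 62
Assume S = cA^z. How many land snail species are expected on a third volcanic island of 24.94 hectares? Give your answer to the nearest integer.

z = ln(62/39) / ln(81390/6092) = 0.4636 / 2.5923 = 0.1788
c = 39 / 6092^0.1788 = 39 / 4.751 = 8.208
S₃ = 8.208 × 24.94^0.1788 = 8.208 × 1.777 ≈ 14.59

15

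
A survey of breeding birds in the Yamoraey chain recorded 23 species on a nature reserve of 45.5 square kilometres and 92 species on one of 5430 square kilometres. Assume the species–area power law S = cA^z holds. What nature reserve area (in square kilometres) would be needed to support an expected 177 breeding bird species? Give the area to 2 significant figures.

z = ln(92/23) / ln(5430/45.5) = 1.3863 / 4.7820 = 0.2899
c = 23 / 45.5^0.2899 = 23 / 3.025 = 7.605
A = (177/7.605)^(1/0.2899) ⇒ ln A = ln(23.28)/0.2899 = 10.8569
A = e^10.8569 ≈ 51891 square kilometres

52000 square kilometres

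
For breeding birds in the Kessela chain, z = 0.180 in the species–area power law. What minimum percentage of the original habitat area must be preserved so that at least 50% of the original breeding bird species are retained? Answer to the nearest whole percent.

2%

Need (A_new/A_old)^0.18 = 0.5, so A_new/A_old = 0.5^(1/0.18) = 0.5^5.556
ln(A_new/A_old) = ln 0.5 / 0.18 = -0.6931 / 0.18 = -3.8508
A_new/A_old = e^-3.8508 ≈ 0.02126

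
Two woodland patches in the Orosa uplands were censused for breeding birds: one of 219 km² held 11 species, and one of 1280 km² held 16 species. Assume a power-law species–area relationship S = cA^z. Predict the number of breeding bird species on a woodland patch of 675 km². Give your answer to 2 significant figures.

z = ln(16/11) / ln(1280/219) = 0.3747 / 1.7655 = 0.2122
c = 11 / 219^0.2122 = 11 / 3.138 = 3.505
S₃ = 3.505 × 675^0.2122 = 3.505 × 3.985 ≈ 13.97

14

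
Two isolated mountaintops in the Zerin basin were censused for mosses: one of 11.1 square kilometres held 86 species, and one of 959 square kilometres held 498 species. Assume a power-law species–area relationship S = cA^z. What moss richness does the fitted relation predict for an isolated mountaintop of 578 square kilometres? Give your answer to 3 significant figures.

z = ln(498/86) / ln(959/11.1) = 1.7563 / 4.4589 = 0.3939
c = 86 / 11.1^0.3939 = 86 / 2.581 = 33.33
S₃ = 33.33 × 578^0.3939 = 33.33 × 12.24 ≈ 408

408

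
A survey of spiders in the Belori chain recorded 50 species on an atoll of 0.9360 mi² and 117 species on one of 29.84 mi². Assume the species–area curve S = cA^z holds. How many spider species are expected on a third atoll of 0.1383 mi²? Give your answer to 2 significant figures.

31

z = ln(117/50) / ln(29.84/0.936) = 0.8502 / 3.4620 = 0.2456
c = 50 / 0.936^0.2456 = 50 / 0.9839 = 50.82
S₃ = 50.82 × 0.1383^0.2456 = 50.82 × 0.6152 ≈ 31.26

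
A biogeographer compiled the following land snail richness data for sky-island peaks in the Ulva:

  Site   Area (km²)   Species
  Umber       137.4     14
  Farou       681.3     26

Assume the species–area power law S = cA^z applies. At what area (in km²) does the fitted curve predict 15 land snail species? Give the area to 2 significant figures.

z = ln(26/14) / ln(681.3/137.4) = 0.6190 / 1.6011 = 0.3866
c = 14 / 137.4^0.3866 = 14 / 6.708 = 2.087
A = (15/2.087)^(1/0.3866) ⇒ ln A = ln(7.187)/0.3866 = 5.1013
A = e^5.1013 ≈ 164.2 km²

160 km²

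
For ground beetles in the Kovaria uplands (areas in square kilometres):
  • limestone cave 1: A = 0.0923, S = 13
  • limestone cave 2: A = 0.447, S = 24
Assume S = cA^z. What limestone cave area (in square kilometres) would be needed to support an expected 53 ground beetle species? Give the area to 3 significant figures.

3.43 square kilometres

z = ln(24/13) / ln(0.447/0.0923) = 0.6131 / 1.5775 = 0.3887
c = 13 / 0.0923^0.3887 = 13 / 0.3961 = 32.82
A = (53/32.82)^(1/0.3887) ⇒ ln A = ln(1.615)/0.3887 = 1.2332
A = e^1.2332 ≈ 3.432 square kilometres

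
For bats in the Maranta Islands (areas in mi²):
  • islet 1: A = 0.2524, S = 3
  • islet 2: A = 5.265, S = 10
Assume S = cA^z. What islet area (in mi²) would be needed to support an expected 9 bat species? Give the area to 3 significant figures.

4.04 mi²

z = ln(10/3) / ln(5.265/0.2524) = 1.2040 / 3.0378 = 0.3963
c = 3 / 0.2524^0.3963 = 3 / 0.5795 = 5.177
A = (9/5.177)^(1/0.3963) ⇒ ln A = ln(1.738)/0.3963 = 1.3952
A = e^1.3952 ≈ 4.036 mi²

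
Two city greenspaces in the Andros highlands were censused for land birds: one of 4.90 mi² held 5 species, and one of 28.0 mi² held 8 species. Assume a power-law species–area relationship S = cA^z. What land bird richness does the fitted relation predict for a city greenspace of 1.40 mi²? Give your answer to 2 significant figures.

3.6

z = ln(8/5) / ln(28/4.9) = 0.4700 / 1.7430 = 0.2697
c = 5 / 4.9^0.2697 = 5 / 1.535 = 3.257
S₃ = 3.257 × 1.4^0.2697 = 3.257 × 1.095 ≈ 3.567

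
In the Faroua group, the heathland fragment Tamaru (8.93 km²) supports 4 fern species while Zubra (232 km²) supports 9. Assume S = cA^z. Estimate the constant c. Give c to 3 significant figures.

z = ln(S₂/S₁) / ln(A₂/A₁) = ln(9/4) / ln(232/8.93) = 0.8109 / 3.2573 = 0.2490
c = S₁ / A₁^z = 4 / 8.93^0.2490 = 4 / 1.725 = 2.319

2.32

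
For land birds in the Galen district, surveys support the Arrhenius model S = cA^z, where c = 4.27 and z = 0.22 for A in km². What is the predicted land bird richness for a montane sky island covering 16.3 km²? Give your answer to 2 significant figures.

S = 4.27 × 16.3^0.22
ln S = ln 4.27 + 0.22 × ln 16.3 = 1.4516 + 0.22 × 2.7912 = 2.0657
S = e^2.0657 ≈ 7.891

7.9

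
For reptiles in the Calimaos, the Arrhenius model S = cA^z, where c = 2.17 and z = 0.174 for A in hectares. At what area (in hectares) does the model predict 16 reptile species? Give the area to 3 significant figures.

16 = 2.17 × A^0.174  ⇒  A^0.174 = 16/2.17 = 7.373
ln A = ln(7.373) / 0.174 = 1.9979 / 0.174 = 11.4820
A = e^11.4820 ≈ 96951 hectares

97000 hectares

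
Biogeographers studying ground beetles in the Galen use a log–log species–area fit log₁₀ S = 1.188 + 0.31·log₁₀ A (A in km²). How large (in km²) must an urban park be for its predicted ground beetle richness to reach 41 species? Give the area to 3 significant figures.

23.5 km²

41 = 15.42 × A^0.31  ⇒  A^0.31 = 41/15.42 = 2.659
ln A = ln(2.659) / 0.31 = 0.9781 / 0.31 = 3.1552
A = e^3.1552 ≈ 23.46 km²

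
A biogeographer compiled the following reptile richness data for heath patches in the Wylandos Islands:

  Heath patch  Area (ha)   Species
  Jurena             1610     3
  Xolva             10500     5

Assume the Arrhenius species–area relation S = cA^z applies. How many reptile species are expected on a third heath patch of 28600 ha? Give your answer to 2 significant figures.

z = ln(5/3) / ln(10500/1610) = 0.5108 / 1.8751 = 0.2724
c = 3 / 1610^0.2724 = 3 / 7.475 = 0.4013
S₃ = 0.4013 × 28600^0.2724 = 0.4013 × 16.37 ≈ 6.569

6.6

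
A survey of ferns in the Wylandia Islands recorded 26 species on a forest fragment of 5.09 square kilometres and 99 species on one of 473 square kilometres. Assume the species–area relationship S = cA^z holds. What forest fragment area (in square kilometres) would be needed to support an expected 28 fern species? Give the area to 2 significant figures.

6.5 square kilometres

z = ln(99/26) / ln(473/5.09) = 1.3370 / 4.5318 = 0.2950
c = 26 / 5.09^0.2950 = 26 / 1.616 = 16.09
A = (28/16.09)^(1/0.2950) ⇒ ln A = ln(1.741)/0.2950 = 1.8785
A = e^1.8785 ≈ 6.543 square kilometres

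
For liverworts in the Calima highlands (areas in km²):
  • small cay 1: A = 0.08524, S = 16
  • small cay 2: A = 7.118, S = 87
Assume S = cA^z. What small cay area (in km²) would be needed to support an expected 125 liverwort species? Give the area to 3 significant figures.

18.4 km²

z = ln(87/16) / ln(7.118/0.08524) = 1.6933 / 4.4249 = 0.3827
c = 16 / 0.08524^0.3827 = 16 / 0.3897 = 41.05
A = (125/41.05)^(1/0.3827) ⇒ ln A = ln(3.045)/0.3827 = 2.9096
A = e^2.9096 ≈ 18.35 km²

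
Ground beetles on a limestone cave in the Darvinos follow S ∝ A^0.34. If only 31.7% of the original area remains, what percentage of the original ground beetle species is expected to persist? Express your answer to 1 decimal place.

67.7%

S_new/S_old = (A_new/A_old)^z = 0.317^0.34
= exp(0.34 × ln 0.317) = exp(0.34 × -1.1489) = exp(-0.3906) ≈ 0.6766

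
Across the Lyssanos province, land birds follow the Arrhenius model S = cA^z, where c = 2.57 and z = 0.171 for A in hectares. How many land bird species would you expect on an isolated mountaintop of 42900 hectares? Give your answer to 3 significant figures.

15.9

S = 2.57 × 42900^0.171
ln S = ln 2.57 + 0.171 × ln 42900 = 0.9439 + 0.171 × 10.6666 = 2.7679
S = e^2.7679 ≈ 15.93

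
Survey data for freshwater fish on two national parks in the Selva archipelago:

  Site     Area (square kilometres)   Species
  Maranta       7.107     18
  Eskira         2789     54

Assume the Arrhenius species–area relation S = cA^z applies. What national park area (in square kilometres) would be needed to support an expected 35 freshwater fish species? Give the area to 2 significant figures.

z = ln(54/18) / ln(2789/7.107) = 1.0986 / 5.9724 = 0.1839
c = 18 / 7.107^0.1839 = 18 / 1.434 = 12.55
A = (35/12.55)^(1/0.1839) ⇒ ln A = ln(2.789)/0.1839 = 5.5761
A = e^5.5761 ≈ 264 square kilometres

260 square kilometres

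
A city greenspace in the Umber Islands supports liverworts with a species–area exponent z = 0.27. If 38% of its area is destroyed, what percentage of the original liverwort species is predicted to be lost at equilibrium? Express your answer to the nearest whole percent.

12%

S_new/S_old = (A_new/A_old)^z = 0.62^0.27
= exp(0.27 × ln 0.62) = exp(0.27 × -0.4780) = exp(-0.1291) ≈ 0.8789
Fraction lost = 1 − 0.8789 = 0.1211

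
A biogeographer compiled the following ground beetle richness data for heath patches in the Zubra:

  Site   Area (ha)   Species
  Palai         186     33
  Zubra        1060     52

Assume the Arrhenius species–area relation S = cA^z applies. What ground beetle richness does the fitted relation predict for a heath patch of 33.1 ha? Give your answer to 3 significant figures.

z = ln(52/33) / ln(1060/186) = 0.4547 / 1.7403 = 0.2613
c = 33 / 186^0.2613 = 33 / 3.918 = 8.423
S₃ = 8.423 × 33.1^0.2613 = 8.423 × 2.495 ≈ 21.02

21.0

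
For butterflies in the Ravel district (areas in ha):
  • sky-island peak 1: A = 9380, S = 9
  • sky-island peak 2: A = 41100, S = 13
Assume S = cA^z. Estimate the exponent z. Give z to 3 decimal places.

0.249

Taking logs: ln S = ln c + z ln A, so z = (ln S₂ − ln S₁)/(ln A₂ − ln A₁).
z = ln(13/9) / ln(41100/9380) = ln(1.444) / ln(4.382) = 0.3677 / 1.4774 = 0.2489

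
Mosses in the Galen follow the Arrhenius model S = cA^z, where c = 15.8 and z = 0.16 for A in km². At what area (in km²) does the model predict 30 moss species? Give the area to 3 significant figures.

30 = 15.8 × A^0.16  ⇒  A^0.16 = 30/15.8 = 1.899
ln A = ln(1.899) / 0.16 = 0.6412 / 0.16 = 4.0074
A = e^4.0074 ≈ 55 km²

55.0 km²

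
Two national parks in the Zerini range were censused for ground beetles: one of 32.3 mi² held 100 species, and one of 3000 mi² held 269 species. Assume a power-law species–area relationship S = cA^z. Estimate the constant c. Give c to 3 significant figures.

z = ln(S₂/S₁) / ln(A₂/A₁) = ln(269/100) / ln(3000/32.3) = 0.9895 / 4.5313 = 0.2184
c = S₁ / A₁^z = 100 / 32.3^0.2184 = 100 / 2.136 = 46.82

46.8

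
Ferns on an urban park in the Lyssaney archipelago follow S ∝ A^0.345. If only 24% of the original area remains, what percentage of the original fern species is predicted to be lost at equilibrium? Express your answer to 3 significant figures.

38.9%

S_new/S_old = (A_new/A_old)^z = 0.24^0.345
= exp(0.345 × ln 0.24) = exp(0.345 × -1.4271) = exp(-0.4924) ≈ 0.6112
Fraction lost = 1 − 0.6112 = 0.3888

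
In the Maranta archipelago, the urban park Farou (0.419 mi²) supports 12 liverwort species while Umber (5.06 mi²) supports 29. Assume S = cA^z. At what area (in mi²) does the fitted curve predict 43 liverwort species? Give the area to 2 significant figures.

15 mi²

z = ln(29/12) / ln(5.06/0.419) = 0.8824 / 2.4913 = 0.3542
c = 12 / 0.419^0.3542 = 12 / 0.7348 = 16.33
A = (43/16.33)^(1/0.3542) ⇒ ln A = ln(2.633)/0.3542 = 2.7335
A = e^2.7335 ≈ 15.39 mi²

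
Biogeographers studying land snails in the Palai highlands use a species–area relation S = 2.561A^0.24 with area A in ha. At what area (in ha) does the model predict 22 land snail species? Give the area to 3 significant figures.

22 = 2.561 × A^0.24  ⇒  A^0.24 = 22/2.561 = 8.59
ln A = ln(8.59) / 0.24 = 2.1506 / 0.24 = 8.9610
A = e^8.9610 ≈ 7793 ha

7790 ha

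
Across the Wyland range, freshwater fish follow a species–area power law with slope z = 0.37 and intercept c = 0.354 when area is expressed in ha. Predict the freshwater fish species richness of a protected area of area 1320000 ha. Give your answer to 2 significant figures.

S = 0.354 × 1320000^0.37
ln S = ln 0.354 + 0.37 × ln 1320000 = -1.0385 + 0.37 × 14.0931 = 4.1760
S = e^4.1760 ≈ 65.11

65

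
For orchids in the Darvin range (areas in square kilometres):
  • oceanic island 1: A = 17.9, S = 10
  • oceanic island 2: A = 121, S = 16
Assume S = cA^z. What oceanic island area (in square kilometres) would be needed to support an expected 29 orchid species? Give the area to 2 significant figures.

1400 square kilometres

z = ln(16/10) / ln(121/17.9) = 0.4700 / 1.9110 = 0.2459
c = 10 / 17.9^0.2459 = 10 / 2.033 = 4.919
A = (29/4.919)^(1/0.2459) ⇒ ln A = ln(5.896)/0.2459 = 7.2138
A = e^7.2138 ≈ 1358 square kilometres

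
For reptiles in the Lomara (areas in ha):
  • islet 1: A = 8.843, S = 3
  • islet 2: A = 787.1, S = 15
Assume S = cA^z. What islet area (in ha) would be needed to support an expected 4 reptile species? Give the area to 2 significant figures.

20 ha

z = ln(15/3) / ln(787.1/8.843) = 1.6094 / 4.4887 = 0.3586
c = 3 / 8.843^0.3586 = 3 / 2.185 = 1.373
A = (4/1.373)^(1/0.3586) ⇒ ln A = ln(2.913)/0.3586 = 2.9820
A = e^2.9820 ≈ 19.73 ha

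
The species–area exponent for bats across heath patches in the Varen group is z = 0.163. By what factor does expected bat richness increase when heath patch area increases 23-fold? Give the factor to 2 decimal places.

S₂/S₁ = (A₂/A₁)^z = 23^0.163
ln(S₂/S₁) = 0.163 × ln 23 = 0.163 × 3.1355 = 0.5111
S₂/S₁ = e^0.5111 ≈ 1.667

1.67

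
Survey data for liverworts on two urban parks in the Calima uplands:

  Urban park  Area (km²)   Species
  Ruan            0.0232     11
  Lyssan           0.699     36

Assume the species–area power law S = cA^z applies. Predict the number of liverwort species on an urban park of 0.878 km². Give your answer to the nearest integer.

39

z = ln(36/11) / ln(0.699/0.0232) = 1.1856 / 3.4055 = 0.3481
c = 11 / 0.0232^0.3481 = 11 / 0.2697 = 40.78
S₃ = 40.78 × 0.878^0.3481 = 40.78 × 0.9557 ≈ 38.97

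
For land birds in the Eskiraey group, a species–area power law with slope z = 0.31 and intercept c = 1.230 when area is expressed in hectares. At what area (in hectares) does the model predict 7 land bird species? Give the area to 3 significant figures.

7 = 1.23 × A^0.31  ⇒  A^0.31 = 7/1.23 = 5.691
ln A = ln(5.691) / 0.31 = 1.7389 / 0.31 = 5.6093
A = e^5.6093 ≈ 273 hectares

273 hectares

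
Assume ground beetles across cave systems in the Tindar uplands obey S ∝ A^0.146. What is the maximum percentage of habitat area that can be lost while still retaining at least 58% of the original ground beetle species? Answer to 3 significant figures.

97.6%

Need (A_new/A_old)^0.146 = 0.58, so A_new/A_old = 0.58^(1/0.146) = 0.58^6.849
ln(A_new/A_old) = ln 0.58 / 0.146 = -0.5447 / 0.146 = -3.7310
A_new/A_old = e^-3.7310 ≈ 0.02397
Fraction that can be lost = 1 − 0.02397 = 0.976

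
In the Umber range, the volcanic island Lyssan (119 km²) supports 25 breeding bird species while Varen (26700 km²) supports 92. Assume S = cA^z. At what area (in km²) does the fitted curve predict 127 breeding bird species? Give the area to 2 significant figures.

z = ln(92/25) / ln(26700/119) = 1.3029 / 5.4133 = 0.2407
c = 25 / 119^0.2407 = 25 / 3.159 = 7.914
A = (127/7.914)^(1/0.2407) ⇒ ln A = ln(16.05)/0.2407 = 11.5319
A = e^11.5319 ≈ 101916 km²

100000 km²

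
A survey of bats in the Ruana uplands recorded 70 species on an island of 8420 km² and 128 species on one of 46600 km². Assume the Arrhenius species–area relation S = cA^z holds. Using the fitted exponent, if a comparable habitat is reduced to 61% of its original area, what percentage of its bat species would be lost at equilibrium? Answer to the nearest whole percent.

16%

z = ln(128/70) / ln(46600/8420) = 0.6035 / 1.7110 = 0.3527
S_new/S_old = (A_new/A_old)^z = 0.61^0.3527 = exp(0.3527 × -0.4943) = 0.84
Fraction lost = 1 − 0.84 = 0.16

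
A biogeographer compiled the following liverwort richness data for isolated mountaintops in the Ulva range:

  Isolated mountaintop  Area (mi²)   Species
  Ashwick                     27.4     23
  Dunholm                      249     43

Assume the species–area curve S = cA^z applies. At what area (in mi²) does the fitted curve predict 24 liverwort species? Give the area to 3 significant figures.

z = ln(43/23) / ln(249/27.4) = 0.6257 / 2.2069 = 0.2835
c = 23 / 27.4^0.2835 = 23 / 2.556 = 8.997
A = (24/8.997)^(1/0.2835) ⇒ ln A = ln(2.668)/0.2835 = 3.4607
A = e^3.4607 ≈ 31.84 mi²

31.8 mi²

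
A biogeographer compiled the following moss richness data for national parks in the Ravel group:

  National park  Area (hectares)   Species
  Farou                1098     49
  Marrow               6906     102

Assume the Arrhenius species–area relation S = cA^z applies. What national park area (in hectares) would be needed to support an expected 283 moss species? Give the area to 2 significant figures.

89000 hectares

z = ln(102/49) / ln(6906/1098) = 0.7332 / 1.8389 = 0.3987
c = 49 / 1098^0.3987 = 49 / 16.3 = 3.006
A = (283/3.006)^(1/0.3987) ⇒ ln A = ln(94.16)/0.3987 = 11.3997
A = e^11.3997 ≈ 89296 hectares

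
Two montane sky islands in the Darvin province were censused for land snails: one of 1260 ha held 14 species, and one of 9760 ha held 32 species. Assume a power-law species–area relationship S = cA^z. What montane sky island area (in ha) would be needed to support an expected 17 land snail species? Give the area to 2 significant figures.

2000 ha

z = ln(32/14) / ln(9760/1260) = 0.8267 / 2.0472 = 0.4038
c = 14 / 1260^0.4038 = 14 / 17.86 = 0.7837
A = (17/0.7837)^(1/0.4038) ⇒ ln A = ln(21.69)/0.4038 = 7.6197
A = e^7.6197 ≈ 2038 ha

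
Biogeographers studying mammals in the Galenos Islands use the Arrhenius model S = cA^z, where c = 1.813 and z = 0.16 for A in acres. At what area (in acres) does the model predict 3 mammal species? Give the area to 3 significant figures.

23.3 acres

3 = 1.813 × A^0.16  ⇒  A^0.16 = 3/1.813 = 1.655
ln A = ln(1.655) / 0.16 = 0.5036 / 0.16 = 3.1477
A = e^3.1477 ≈ 23.28 acres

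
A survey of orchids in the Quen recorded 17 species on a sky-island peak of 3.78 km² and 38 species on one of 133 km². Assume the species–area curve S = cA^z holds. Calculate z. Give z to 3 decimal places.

Taking logs: ln S = ln c + z ln A, so z = (ln S₂ − ln S₁)/(ln A₂ − ln A₁).
z = ln(38/17) / ln(133/3.78) = ln(2.235) / ln(35.19) = 0.8044 / 3.5606 = 0.2259

0.226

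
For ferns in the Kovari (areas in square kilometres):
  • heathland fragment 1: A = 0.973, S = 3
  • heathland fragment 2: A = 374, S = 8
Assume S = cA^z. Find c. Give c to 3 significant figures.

z = ln(S₂/S₁) / ln(A₂/A₁) = ln(8/3) / ln(374/0.973) = 0.9808 / 5.9516 = 0.1648
c = S₁ / A₁^z = 3 / 0.973^0.1648 = 3 / 0.9955 = 3.014

3.01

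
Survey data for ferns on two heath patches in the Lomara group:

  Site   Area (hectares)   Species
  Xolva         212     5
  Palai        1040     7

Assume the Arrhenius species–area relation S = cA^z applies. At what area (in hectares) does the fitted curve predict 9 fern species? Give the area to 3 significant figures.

z = ln(7/5) / ln(1040/212) = 0.3365 / 1.5904 = 0.2116
c = 5 / 212^0.2116 = 5 / 3.106 = 1.61
A = (9/1.61)^(1/0.2116) ⇒ ln A = ln(5.59)/0.2116 = 8.1349
A = e^8.1349 ≈ 3411 hectares

3410 hectares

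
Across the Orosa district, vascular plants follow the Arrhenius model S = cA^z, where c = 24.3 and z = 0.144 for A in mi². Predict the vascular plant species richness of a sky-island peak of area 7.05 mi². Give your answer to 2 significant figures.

S = 24.3 × 7.05^0.144 = 24.3 × 1.325 ≈ 32.19

32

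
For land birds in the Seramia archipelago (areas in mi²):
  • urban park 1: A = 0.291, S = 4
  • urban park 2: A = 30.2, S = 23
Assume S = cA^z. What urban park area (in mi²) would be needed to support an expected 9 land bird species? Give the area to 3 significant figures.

2.50 mi²

z = ln(23/4) / ln(30.2/0.291) = 1.7492 / 4.6423 = 0.3768
c = 4 / 0.291^0.3768 = 4 / 0.6281 = 6.369
A = (9/6.369)^(1/0.3768) ⇒ ln A = ln(1.413)/0.3768 = 0.9177
A = e^0.9177 ≈ 2.504 mi²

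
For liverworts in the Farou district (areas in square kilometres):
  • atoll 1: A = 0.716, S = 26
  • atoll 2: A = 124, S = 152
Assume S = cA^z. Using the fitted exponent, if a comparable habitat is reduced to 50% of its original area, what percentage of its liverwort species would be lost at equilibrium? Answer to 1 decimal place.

z = ln(152/26) / ln(124/0.716) = 1.7658 / 5.1544 = 0.3426
S_new/S_old = (A_new/A_old)^z = 0.5^0.3426 = exp(0.3426 × -0.6931) = 0.7886
Fraction lost = 1 − 0.7886 = 0.2114

21.1%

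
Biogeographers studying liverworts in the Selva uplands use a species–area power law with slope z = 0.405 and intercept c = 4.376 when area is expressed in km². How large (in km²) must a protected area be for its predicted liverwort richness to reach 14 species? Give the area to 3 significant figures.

17.7 km²

14 = 4.376 × A^0.405  ⇒  A^0.405 = 14/4.376 = 3.199
ln A = ln(3.199) / 0.405 = 1.1629 / 0.405 = 2.8714
A = e^2.8714 ≈ 17.66 km²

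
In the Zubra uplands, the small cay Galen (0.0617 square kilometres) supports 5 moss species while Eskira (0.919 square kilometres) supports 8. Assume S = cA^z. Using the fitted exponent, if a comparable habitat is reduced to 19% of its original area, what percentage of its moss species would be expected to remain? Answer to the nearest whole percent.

z = ln(8/5) / ln(0.919/0.0617) = 0.4700 / 2.7010 = 0.1740
S_new/S_old = (A_new/A_old)^z = 0.19^0.1740 = exp(0.1740 × -1.6607) = 0.749

75%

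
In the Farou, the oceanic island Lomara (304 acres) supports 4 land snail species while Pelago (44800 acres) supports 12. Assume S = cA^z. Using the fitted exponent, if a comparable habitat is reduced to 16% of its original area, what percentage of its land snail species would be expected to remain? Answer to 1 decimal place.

z = ln(12/4) / ln(44800/304) = 1.0986 / 4.9929 = 0.2200
S_new/S_old = (A_new/A_old)^z = 0.16^0.2200 = exp(0.2200 × -1.8326) = 0.6682

66.8%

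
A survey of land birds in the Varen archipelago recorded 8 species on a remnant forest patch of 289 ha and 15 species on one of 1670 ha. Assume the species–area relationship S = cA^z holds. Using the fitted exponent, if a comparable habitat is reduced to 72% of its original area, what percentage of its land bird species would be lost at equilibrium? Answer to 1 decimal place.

z = ln(15/8) / ln(1670/289) = 0.6286 / 1.7542 = 0.3584
S_new/S_old = (A_new/A_old)^z = 0.72^0.3584 = exp(0.3584 × -0.3285) = 0.8889
Fraction lost = 1 − 0.8889 = 0.1111

11.1%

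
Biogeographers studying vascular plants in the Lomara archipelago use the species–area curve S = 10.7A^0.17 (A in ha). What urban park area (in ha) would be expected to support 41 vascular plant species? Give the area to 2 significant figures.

2700 ha

41 = 10.7 × A^0.17  ⇒  A^0.17 = 41/10.7 = 3.832
ln A = ln(3.832) / 0.17 = 1.3433 / 0.17 = 7.9019
A = e^7.9019 ≈ 2702 ha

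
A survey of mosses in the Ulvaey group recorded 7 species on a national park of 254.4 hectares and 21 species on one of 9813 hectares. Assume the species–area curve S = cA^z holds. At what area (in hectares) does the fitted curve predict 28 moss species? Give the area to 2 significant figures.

26000 hectares

z = ln(21/7) / ln(9813/254.4) = 1.0986 / 3.6526 = 0.3008
c = 7 / 254.4^0.3008 = 7 / 5.291 = 1.323
A = (28/1.323)^(1/0.3008) ⇒ ln A = ln(21.16)/0.3008 = 10.1479
A = e^10.1479 ≈ 25538 hectares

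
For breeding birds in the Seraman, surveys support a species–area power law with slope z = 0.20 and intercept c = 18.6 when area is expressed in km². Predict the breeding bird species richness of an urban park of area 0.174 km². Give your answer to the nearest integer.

S = 18.6 × 0.174^0.2
ln S = ln 18.6 + 0.2 × ln 0.174 = 2.9232 + 0.2 × -1.7487 = 2.5734
S = e^2.5734 ≈ 13.11

13 species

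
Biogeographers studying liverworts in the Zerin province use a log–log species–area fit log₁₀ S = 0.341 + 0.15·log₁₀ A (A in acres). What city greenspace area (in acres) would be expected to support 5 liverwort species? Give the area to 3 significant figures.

5 = 2.193 × A^0.15  ⇒  A^0.15 = 5/2.193 = 2.28
ln A = ln(2.28) / 0.15 = 0.8243 / 0.15 = 5.4950
A = e^5.4950 ≈ 243.5 acres

243 acres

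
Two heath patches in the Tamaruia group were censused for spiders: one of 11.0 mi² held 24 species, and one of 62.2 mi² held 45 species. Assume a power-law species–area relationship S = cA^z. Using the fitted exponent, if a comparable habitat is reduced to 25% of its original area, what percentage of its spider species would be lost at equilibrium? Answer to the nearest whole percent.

z = ln(45/24) / ln(62.2/11) = 0.6286 / 1.7325 = 0.3628
S_new/S_old = (A_new/A_old)^z = 0.25^0.3628 = exp(0.3628 × -1.3863) = 0.6047
Fraction lost = 1 − 0.6047 = 0.3953

40%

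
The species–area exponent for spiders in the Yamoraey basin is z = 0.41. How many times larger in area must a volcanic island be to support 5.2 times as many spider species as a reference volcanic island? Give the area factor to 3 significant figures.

(A₂/A₁)^0.41 = 5.2, so A₂/A₁ = 5.2^(1/0.41) = 5.2^2.439
ln(A₂/A₁) = ln 5.2 / 0.41 = 1.6487 / 0.41 = 4.0211
A₂/A₁ = e^4.0211 ≈ 55.76

55.8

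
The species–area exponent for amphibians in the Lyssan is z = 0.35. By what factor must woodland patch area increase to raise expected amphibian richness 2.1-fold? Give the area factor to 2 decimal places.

(A₂/A₁)^0.35 = 2.1, so A₂/A₁ = 2.1^(1/0.35) = 2.1^2.857
ln(A₂/A₁) = ln 2.1 / 0.35 = 0.7419 / 0.35 = 2.1198
A₂/A₁ = e^2.1198 ≈ 8.33

8.33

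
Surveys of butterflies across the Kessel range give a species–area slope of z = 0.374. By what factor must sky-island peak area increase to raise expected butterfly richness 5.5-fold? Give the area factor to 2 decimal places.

95.41

(A₂/A₁)^0.374 = 5.5, so A₂/A₁ = 5.5^(1/0.374) = 5.5^2.674
ln(A₂/A₁) = ln 5.5 / 0.374 = 1.7047 / 0.374 = 4.5581
A₂/A₁ = e^4.5581 ≈ 95.41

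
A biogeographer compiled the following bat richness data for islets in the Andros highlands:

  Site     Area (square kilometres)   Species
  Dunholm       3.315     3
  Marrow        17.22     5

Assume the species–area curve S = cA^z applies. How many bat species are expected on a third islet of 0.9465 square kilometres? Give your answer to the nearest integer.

z = ln(5/3) / ln(17.22/3.315) = 0.5108 / 1.6476 = 0.3100
c = 3 / 3.315^0.3100 = 3 / 1.45 = 2.069
S₃ = 2.069 × 0.9465^0.3100 = 2.069 × 0.9831 ≈ 2.034

2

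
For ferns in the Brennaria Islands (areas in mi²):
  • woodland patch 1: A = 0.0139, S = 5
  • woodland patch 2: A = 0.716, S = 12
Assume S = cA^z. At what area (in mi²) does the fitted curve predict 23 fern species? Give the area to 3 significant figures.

13.4 mi²

z = ln(12/5) / ln(0.716/0.0139) = 0.8755 / 3.9418 = 0.2221
c = 5 / 0.0139^0.2221 = 5 / 0.3869 = 12.92
A = (23/12.92)^(1/0.2221) ⇒ ln A = ln(1.78)/0.2221 = 2.5952
A = e^2.5952 ≈ 13.4 mi²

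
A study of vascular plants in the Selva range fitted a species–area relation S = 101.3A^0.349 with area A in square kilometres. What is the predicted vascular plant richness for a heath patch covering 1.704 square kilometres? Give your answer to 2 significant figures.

120

S = 101.3 × 1.704^0.349 = 101.3 × 1.204 ≈ 122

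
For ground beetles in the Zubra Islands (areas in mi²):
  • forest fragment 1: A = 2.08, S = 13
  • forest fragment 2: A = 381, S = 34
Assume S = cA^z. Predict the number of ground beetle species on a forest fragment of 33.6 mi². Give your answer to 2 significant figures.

22

z = ln(34/13) / ln(381/2.08) = 0.9614 / 5.2104 = 0.1845
c = 13 / 2.08^0.1845 = 13 / 1.145 = 11.36
S₃ = 11.36 × 33.6^0.1845 = 11.36 × 1.913 ≈ 21.72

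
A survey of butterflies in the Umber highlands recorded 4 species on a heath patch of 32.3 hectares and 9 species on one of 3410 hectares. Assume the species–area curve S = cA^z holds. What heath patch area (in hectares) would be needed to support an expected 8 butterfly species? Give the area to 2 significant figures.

z = ln(9/4) / ln(3410/32.3) = 0.8109 / 4.6594 = 0.1740
c = 4 / 32.3^0.1740 = 4 / 1.831 = 2.185
A = (8/2.185)^(1/0.1740) ⇒ ln A = ln(3.662)/0.1740 = 7.4577
A = e^7.4577 ≈ 1733 hectares

1700 hectares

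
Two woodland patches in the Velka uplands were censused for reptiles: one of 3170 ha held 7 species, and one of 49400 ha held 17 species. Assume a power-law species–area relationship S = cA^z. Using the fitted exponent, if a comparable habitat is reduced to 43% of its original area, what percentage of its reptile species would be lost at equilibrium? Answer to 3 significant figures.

z = ln(17/7) / ln(49400/3170) = 0.8873 / 2.7462 = 0.3231
S_new/S_old = (A_new/A_old)^z = 0.43^0.3231 = exp(0.3231 × -0.8440) = 0.7613
Fraction lost = 1 − 0.7613 = 0.2387

23.9%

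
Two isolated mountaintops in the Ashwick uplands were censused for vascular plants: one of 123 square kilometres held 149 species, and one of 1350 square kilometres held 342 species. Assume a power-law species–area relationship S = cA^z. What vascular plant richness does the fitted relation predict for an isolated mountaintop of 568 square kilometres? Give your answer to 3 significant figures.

253

z = ln(342/149) / ln(1350/123) = 0.8309 / 2.3957 = 0.3468
c = 149 / 123^0.3468 = 149 / 5.307 = 28.08
S₃ = 28.08 × 568^0.3468 = 28.08 × 9.021 ≈ 253.3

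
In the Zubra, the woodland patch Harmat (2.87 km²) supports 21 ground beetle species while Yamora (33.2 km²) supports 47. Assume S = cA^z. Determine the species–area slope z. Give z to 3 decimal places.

Taking logs: ln S = ln c + z ln A, so z = (ln S₂ − ln S₁)/(ln A₂ − ln A₁).
z = ln(47/21) / ln(33.2/2.87) = ln(2.238) / ln(11.57) = 0.8056 / 2.4482 = 0.3291

0.329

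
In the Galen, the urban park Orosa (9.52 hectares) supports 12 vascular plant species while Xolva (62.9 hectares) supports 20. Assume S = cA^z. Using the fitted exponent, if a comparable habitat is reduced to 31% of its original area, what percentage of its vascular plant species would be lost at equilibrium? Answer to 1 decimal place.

z = ln(20/12) / ln(62.9/9.52) = 0.5108 / 1.8882 = 0.2705
S_new/S_old = (A_new/A_old)^z = 0.31^0.2705 = exp(0.2705 × -1.1712) = 0.7284
Fraction lost = 1 − 0.7284 = 0.2716

27.2%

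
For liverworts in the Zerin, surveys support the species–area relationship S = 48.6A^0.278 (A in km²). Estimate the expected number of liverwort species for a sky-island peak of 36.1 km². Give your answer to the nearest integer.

S = 48.6 × 36.1^0.278 = 48.6 × 2.71 ≈ 131.7

132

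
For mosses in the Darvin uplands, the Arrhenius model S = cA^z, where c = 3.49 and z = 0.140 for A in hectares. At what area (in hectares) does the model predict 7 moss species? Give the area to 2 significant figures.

7 = 3.49 × A^0.14  ⇒  A^0.14 = 7/3.49 = 2.006
ln A = ln(2.006) / 0.14 = 0.6960 / 0.14 = 4.9715
A = e^4.9715 ≈ 144.2 hectares

140 hectares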